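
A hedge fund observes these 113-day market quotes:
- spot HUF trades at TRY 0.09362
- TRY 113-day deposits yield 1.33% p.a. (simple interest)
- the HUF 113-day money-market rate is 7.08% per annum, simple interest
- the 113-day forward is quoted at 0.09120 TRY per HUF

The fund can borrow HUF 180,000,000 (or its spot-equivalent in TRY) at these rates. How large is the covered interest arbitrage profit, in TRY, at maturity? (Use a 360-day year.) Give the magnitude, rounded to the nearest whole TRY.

T = 113/360 years.
Keep in HUF, deliver into the forward: 180,000,000·1.0222233333·0.09120 = TRY 16,780,818.24.
Swap to TRY now, deposit: 180,000,000·0.09362·1.0041747222 = TRY 16,921,950.75.
The quoted forward undervalues HUF, so borrow HUF, convert to TRY at spot, deposit the TRY at 1.33%, and buy HUF forward at 0.09120 to cover the loan.
The gap between the two covered legs is TRY 141,133.

TRY 141,133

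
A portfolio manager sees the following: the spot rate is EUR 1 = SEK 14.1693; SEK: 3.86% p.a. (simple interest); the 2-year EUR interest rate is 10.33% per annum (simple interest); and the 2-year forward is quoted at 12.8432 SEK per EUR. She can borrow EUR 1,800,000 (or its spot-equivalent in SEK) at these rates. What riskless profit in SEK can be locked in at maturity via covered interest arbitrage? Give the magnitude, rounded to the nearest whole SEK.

SEK 420,183

T = 2 years.
Invest the EUR and cover forward: 1,800,000 × 1.206600 × 12.8432 = SEK 27,893,889.22.
Convert at spot and invest in SEK: 1,800,000 × 14.1693 × 1.077200 = SEK 27,473,705.93.
The quoted forward overvalues EUR, so borrow SEK, buy EUR at spot, deposit the EUR at 10.33%, and sell the proceeds forward at 12.8432.
Arbitrage profit = |27,893,889.22 − 27,473,705.93| = SEK 420,183.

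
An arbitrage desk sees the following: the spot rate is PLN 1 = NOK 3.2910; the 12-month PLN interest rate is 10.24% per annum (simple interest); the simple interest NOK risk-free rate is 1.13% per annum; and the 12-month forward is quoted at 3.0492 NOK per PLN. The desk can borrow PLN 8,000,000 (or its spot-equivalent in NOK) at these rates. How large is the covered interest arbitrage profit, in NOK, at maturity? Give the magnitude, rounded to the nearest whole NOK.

NOK 265,998

T = 1 year.
Keep in PLN, deliver into the forward: 8,000,000·1.102400·3.0492 = NOK 26,891,504.64.
Swap to NOK now, deposit: 8,000,000·3.2910·1.011300 = NOK 26,625,506.40.
The quoted forward overvalues PLN, so borrow NOK, buy PLN at spot, deposit the PLN at 10.24%, and sell the proceeds forward at 3.0492.
Arbitrage profit = |26,891,504.64 − 26,625,506.40| = NOK 265,998.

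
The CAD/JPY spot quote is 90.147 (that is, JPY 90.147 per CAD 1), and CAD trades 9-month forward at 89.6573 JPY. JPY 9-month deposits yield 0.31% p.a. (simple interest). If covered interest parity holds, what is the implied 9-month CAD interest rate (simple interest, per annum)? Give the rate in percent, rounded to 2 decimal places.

T = 9/12 years.
By CIP, F/S equals the JPY-to-CAD growth ratio: 89.6573/90.147 = 0.9945678.
JPY growth factor: 1 + 0.0031×9/12 = 1.002325.
Hence g_CAD = 1.0077996.
(1.0077996 − 1)/T = 0.010399, i.e. 1.04%.

1.04%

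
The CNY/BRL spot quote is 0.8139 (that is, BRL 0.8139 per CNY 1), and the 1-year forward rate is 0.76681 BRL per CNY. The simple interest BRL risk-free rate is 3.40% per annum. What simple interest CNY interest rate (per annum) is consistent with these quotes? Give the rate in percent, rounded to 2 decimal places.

9.75%

T = 1 year.
CIP gives F = S · g_BRL/g_CNY, so g_BRL/g_CNY = 0.76681/0.8139 = 0.9421428.
The BRL side grows by 1 + 0.0340×1 = 1.034000.
Hence g_CNY = 1.0974982.
(1.0974982 − 1)/T = 0.097498, i.e. 9.75%.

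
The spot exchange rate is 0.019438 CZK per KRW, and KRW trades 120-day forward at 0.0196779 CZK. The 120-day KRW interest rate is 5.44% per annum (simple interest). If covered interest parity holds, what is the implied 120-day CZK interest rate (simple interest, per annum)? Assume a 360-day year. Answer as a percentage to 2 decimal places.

9.21%

T = 120/360 years.
F/S = 0.0196779/0.019438 = 1.0123418 = (growth of CZK) / (growth of KRW).
The KRW side grows by 1 + 0.0544×120/360 = 1.0181333.
So the CZK growth factor = 1.0306989.
(1.0306989 − 1)/T = 0.092097, i.e. 9.21%.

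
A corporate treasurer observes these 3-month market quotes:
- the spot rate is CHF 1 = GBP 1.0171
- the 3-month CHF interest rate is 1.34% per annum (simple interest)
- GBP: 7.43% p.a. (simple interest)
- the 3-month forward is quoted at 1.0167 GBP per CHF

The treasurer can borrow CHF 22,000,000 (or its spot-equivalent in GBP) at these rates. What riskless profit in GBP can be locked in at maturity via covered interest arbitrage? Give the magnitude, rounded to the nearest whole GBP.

GBP 349,507

T = 3/12 years.
Invest the CHF and cover forward: 22,000,000 × 1.003350 × 1.0167 = GBP 22,442,330.79.
Convert at spot and invest in GBP: 22,000,000 × 1.0171 × 1.018575 = GBP 22,791,837.92.
The quoted forward undervalues CHF, so borrow CHF, convert to GBP at spot, deposit the GBP at 7.43%, and buy CHF forward at 1.0167 to cover the loan.
Profit = 22,791,837.92 − 22,442,330.79 = GBP 349,507.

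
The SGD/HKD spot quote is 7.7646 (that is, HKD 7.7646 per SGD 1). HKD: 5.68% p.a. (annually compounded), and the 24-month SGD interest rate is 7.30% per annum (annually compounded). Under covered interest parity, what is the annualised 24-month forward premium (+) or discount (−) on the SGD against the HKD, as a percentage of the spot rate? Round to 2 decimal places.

T = 2 years.
CIP forward (HKD per SGD) = 7.7646 × 1.1168262/1.151329 = 7.5319120.
(F − S)/S ÷ T = (7.5319120 − 7.7646)/7.7646/2 = -0.014984 → -1.50%.

-1.50%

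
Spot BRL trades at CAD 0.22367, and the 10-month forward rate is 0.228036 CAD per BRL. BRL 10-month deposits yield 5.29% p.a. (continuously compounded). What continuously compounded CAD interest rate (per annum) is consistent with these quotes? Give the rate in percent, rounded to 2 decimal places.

7.61%

T = 10/12 years.
F/S = 0.228036/0.22367 = 1.0195198 = (growth of CAD) / (growth of BRL).
BRL growth factor: e^(0.0529×10/12) = 1.0450694.
That pins the CAD growth at 1.0654689.
Take logs: ln 1.0654689 / (10/12) = 0.076098, so 7.61%.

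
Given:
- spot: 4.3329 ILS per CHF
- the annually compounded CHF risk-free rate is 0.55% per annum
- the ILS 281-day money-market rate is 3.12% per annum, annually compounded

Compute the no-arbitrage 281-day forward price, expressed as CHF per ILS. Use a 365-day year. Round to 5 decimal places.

T = 281/365 years.
Growth of 1 ILS over T: (1 + 0.0312)^(281/365) = 1.0239346.
CHF growth factor: (1 + 0.0055)^(281/365) = 1.0042316.
So F = 4.3329 × 1.0239346 / 1.0042316 = 4.417911 (ILS/CHF).
Quoted the other way: 1/4.417911 = 0.22635 CHF per ILS.

0.22635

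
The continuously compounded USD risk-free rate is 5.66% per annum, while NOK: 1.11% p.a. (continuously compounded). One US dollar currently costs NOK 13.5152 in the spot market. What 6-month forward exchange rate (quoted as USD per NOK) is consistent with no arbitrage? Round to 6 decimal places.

T = 6/12 years.
Growth of 1 NOK over T: e^(0.0111×6/12) = 1.0055654.
USD accumulates by e^(0.0566×6/12) = 1.0287042.
CIP: F = S · (grow NOK)/(grow USD) = 13.5152 × 1.0055654/1.0287042 = 13.21120 NOK per USD.
Quoted the other way: 1/13.21120 = 0.075693 USD per NOK.

0.075693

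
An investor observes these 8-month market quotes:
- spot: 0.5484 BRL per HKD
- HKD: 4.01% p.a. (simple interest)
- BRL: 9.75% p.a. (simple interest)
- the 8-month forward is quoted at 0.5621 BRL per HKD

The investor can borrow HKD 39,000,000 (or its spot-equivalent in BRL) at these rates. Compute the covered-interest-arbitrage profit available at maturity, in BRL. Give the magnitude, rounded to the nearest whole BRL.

BRL 269,849

T = 8/12 years.
Route A — deposit HKD, sell forward: 39,000,000 × 1.0267333333 × 0.5621 = BRL 22,507,945.46.
Route B — convert at spot, deposit BRL: 39,000,000 × 0.5484 × 1.065000 = BRL 22,777,794.00.
The quoted forward undervalues HKD, so borrow HKD, convert to BRL at spot, deposit the BRL at 9.75%, and buy HKD forward at 0.5621 to cover the loan.
Arbitrage profit = |22,507,945.46 − 22,777,794.00| = BRL 269,849.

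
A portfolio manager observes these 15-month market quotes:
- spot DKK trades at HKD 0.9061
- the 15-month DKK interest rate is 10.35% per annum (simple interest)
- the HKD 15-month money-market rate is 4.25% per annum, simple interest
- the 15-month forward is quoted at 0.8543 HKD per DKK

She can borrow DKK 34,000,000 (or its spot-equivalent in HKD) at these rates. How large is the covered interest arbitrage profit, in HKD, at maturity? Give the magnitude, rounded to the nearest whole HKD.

HKD 360,009

T = 15/12 years.
Route A — deposit DKK, sell forward: 34,000,000 × 1.129375 × 0.8543 = HKD 32,804,052.13.
Route B — convert at spot, deposit HKD: 34,000,000 × 0.9061 × 1.053125 = HKD 32,444,043.13.
The quoted forward overvalues DKK, so borrow HKD, buy DKK at spot, deposit the DKK at 10.35%, and sell the proceeds forward at 0.8543.
Profit = 32,804,052.13 − 32,444,043.13 = HKD 360,009.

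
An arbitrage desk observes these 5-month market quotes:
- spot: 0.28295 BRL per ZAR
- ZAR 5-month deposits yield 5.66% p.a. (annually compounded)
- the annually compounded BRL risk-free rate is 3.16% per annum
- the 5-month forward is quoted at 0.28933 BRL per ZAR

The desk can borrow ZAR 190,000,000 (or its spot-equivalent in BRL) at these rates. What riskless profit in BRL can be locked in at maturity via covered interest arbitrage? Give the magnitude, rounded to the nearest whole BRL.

BRL 1,786,425

T = 5/12 years.
Keep in ZAR, deliver into the forward: 190,000,000·1.0232052331·0.28933 = BRL 56,248,354.32.
Swap to BRL now, deposit: 190,000,000·0.28295·1.0130472974 = BRL 54,461,929.23.
The quoted forward overvalues ZAR, so borrow BRL, buy ZAR at spot, deposit the ZAR at 5.66%, and sell the proceeds forward at 0.28933.
The gap between the two covered legs is BRL 1,786,425.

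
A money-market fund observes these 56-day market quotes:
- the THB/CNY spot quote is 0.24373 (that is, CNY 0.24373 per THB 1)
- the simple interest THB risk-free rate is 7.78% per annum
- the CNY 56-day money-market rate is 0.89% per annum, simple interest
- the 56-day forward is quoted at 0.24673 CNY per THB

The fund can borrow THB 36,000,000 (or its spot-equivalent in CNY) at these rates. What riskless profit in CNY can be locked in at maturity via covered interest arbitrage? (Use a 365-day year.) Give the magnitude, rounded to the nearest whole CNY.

CNY 202,042

T = 56/365 years.
Keep in THB, deliver into the forward: 36,000,000·1.011936438·0.24673 = CNY 8,988,302.78.
Swap to CNY now, deposit: 36,000,000·0.24373·1.001365479 = CNY 8,786,261.10.
The quoted forward overvalues THB, so borrow CNY, buy THB at spot, deposit the THB at 7.78%, and sell the proceeds forward at 0.24673.
Profit = 8,988,302.78 − 8,786,261.10 = CNY 202,042.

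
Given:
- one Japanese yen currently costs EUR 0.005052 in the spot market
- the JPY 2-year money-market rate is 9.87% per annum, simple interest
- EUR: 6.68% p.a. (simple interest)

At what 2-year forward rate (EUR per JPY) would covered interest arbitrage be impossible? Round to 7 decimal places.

T = 2 years.
EUR accumulates by 1 + 0.0668×2 = 1.133600.
JPY growth factor: 1 + 0.0987×2 = 1.197400.
CIP: F = S · (grow EUR)/(grow JPY) = 0.005052 × 1.133600/1.197400 = 0.004782819 EUR per JPY.

0.0047828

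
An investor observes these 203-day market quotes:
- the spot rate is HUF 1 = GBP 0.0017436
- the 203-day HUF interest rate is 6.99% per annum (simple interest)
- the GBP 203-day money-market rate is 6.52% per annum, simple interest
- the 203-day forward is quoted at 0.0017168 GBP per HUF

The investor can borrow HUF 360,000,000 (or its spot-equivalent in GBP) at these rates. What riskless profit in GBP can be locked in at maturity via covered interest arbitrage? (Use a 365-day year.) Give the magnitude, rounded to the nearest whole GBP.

T = 203/365 years.
Keep in HUF, deliver into the forward: 360,000,000·1.03887589·0.0017168 = GBP 642,075.17.
Swap to GBP now, deposit: 360,000,000·0.0017436·1.03626192 = GBP 650,457.46.
The quoted forward undervalues HUF, so borrow HUF, convert to GBP at spot, deposit the GBP at 6.52%, and buy HUF forward at 0.0017168 to cover the loan.
Profit = 650,457.46 − 642,075.17 = GBP 8,382.

GBP 8,382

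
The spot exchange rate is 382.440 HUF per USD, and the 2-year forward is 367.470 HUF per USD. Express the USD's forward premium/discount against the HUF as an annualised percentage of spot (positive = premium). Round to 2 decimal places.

T = 2 years.
USD trades forward at -3.91434% vs spot over the period.
Per annum: -0.0391434 / 2 = -0.019572 = -1.96%.

-1.96%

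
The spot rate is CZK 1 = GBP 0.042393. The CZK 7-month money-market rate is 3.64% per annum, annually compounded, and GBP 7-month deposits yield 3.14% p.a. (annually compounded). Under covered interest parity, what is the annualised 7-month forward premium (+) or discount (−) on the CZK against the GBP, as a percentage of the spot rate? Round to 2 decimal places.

T = 7/12 years.
No-arbitrage forward: 0.042393 × 1.0181986 / 1.021075 = 0.042273578 GBP/CZK.
(F − S)/S ÷ T = (0.042273578 − 0.042393)/0.042393/(7/12) = -0.004829 → -0.48%.

-0.48%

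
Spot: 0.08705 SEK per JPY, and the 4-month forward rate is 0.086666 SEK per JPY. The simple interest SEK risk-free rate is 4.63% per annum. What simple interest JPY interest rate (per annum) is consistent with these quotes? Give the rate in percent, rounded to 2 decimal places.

T = 4/12 years.
By CIP, F/S equals the SEK-to-JPY growth ratio: 0.086666/0.08705 = 0.9955887.
SEK growth factor: 1 + 0.0463×4/12 = 1.0154333.
Hence g_JPY = 1.0199325.
(1.0199325 − 1)/T = 0.059797, i.e. 5.98%.

5.98%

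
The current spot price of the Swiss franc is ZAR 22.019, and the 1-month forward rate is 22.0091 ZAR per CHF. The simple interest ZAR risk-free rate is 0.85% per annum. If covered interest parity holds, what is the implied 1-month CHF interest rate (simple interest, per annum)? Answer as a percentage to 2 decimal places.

T = 1/12 years.
By CIP, F/S equals the ZAR-to-CHF growth ratio: 22.0091/22.019 = 0.9995504.
The ZAR side grows by 1 + 0.0085×1/12 = 1.0007083.
So the CHF growth factor = 1.0011584.
r = (1.0011584 − 1)/(1/12) = 0.013901 → 1.39%.

1.39%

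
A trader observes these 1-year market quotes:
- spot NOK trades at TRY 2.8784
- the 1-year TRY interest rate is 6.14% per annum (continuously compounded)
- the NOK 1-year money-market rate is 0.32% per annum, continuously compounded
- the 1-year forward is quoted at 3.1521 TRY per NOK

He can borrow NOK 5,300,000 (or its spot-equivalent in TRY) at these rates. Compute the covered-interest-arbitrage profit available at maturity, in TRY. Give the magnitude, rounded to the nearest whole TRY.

TRY 538,112

T = 1 year.
Route A — deposit NOK, sell forward: 5,300,000 × 1.0032051255 × 3.1521 = TRY 16,759,675.24.
Route B — convert at spot, deposit TRY: 5,300,000 × 2.8784 × 1.0633241588 = TRY 16,221,562.97.
The quoted forward overvalues NOK, so borrow TRY, buy NOK at spot, deposit the NOK at 0.32%, and sell the proceeds forward at 3.1521.
The gap between the two covered legs is TRY 538,112.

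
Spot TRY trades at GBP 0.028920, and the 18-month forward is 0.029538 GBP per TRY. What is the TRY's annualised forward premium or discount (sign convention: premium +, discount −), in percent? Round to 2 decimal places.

T = 18/12 years.
TRY trades forward at +2.13693% vs spot over the period.
×(1/T) gives 1.42% p.a.

+1.42%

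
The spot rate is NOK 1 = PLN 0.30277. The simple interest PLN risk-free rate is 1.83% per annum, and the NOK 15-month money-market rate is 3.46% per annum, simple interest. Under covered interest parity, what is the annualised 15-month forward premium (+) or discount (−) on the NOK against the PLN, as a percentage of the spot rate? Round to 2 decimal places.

T = 15/12 years.
No-arbitrage forward: 0.30277 × 1.022875 / 1.043250 = 0.29685681 PLN/NOK.
Annualised premium = (F − S)/S × (1/T) = (0.29685681 − 0.30277)/0.30277 ÷ (15/12) = -1.56%.

-1.56%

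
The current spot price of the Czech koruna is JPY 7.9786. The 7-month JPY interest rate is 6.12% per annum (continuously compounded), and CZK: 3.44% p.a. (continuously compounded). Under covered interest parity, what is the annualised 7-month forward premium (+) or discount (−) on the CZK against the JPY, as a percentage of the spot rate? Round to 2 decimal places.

+2.70%

T = 7/12 years.
CIP forward (JPY per CZK) = 7.9786 × 1.0363449/1.0202694 = 8.1043119.
(F − S)/S ÷ T = (8.1043119 − 7.9786)/7.9786/(7/12) = 0.027011 → 2.70%.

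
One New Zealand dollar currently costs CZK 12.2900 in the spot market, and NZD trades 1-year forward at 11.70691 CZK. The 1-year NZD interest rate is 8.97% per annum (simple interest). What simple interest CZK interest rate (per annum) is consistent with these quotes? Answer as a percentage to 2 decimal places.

T = 1 year.
By CIP, F/S equals the CZK-to-NZD growth ratio: 11.70691/12.29 = 0.9525557.
The NZD side grows by 1 + 0.0897×1 = 1.089700.
Hence g_CZK = 1.0379999.
r = (1.0379999 − 1)/1 = 0.038000 → 3.80%.

3.80%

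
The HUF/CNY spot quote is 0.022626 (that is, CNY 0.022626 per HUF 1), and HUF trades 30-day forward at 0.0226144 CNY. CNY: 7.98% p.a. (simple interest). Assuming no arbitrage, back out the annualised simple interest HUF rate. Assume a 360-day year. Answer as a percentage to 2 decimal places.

T = 30/360 years.
By CIP, F/S equals the CNY-to-HUF growth ratio: 0.0226144/0.022626 = 0.9994873.
The CNY side grows by 1 + 0.0798×30/360 = 1.006650.
That pins the HUF growth at 1.0071664.
r = (1.0071664 − 1)/(30/360) = 0.085997 → 8.60%.

8.60%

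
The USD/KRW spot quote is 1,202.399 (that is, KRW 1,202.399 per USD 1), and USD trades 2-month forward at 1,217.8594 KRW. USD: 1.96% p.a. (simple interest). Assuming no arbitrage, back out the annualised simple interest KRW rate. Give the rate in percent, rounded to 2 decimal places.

T = 2/12 years.
F/S = 1217.8594/1202.399 = 1.0128580 = (growth of KRW) / (growth of USD).
The USD side grows by 1 + 0.0196×2/12 = 1.0032667.
Hence g_KRW = 1.0161667.
(1.0161667 − 1)/T = 0.097000, i.e. 9.70%.

9.70%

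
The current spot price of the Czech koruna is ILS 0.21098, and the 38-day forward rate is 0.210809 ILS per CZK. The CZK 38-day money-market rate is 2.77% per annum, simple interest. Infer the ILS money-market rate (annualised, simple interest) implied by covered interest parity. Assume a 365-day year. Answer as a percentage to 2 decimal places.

1.99%

T = 38/365 years.
By CIP, F/S equals the ILS-to-CZK growth ratio: 0.210809/0.21098 = 0.9991895.
The CZK side grows by 1 + 0.0277×38/365 = 1.0028838.
So the ILS growth factor = 1.002071.
(1.002071 − 1)/T = 0.019892, i.e. 1.99%.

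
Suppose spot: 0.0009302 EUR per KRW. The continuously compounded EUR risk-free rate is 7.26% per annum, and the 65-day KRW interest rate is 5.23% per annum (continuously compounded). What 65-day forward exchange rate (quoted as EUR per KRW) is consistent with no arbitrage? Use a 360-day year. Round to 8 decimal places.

0.00093362

T = 65/360 years.
EUR growth factor: e^(0.0726×65/360) = 1.0131946.
Growth of 1 KRW over T: e^(0.0523×65/360) = 1.0094878.
Forward (EUR per KRW) = 0.0009302 × 1.0131946 / 1.0094878 = 0.0009336157.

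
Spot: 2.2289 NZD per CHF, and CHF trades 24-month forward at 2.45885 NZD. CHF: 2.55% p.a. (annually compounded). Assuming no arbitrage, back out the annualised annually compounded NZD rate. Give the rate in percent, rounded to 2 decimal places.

7.71%

T = 2 years.
CIP gives F = S · g_NZD/g_CHF, so g_NZD/g_CHF = 2.45885/2.2289 = 1.1031675.
The CHF side grows by (1 + 0.0255)^2 = 1.0516503.
So the NZD growth factor = 1.1601464.
Annualise: 1.1601464^(1/2) − 1 = 0.077101 = 7.71%.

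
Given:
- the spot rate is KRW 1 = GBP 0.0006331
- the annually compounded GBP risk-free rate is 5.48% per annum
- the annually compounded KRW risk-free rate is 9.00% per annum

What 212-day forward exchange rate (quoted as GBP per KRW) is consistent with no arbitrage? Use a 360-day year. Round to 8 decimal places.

T = 212/360 years.
GBP growth factor: (1 + 0.0548)^(212/360) = 1.0319167.
KRW growth factor: (1 + 0.0900)^(212/360) = 1.0520589.
CIP: F = S · (grow GBP)/(grow KRW) = 0.0006331 × 1.0319167/1.0520589 = 0.0006209790 GBP per KRW.

0.00062098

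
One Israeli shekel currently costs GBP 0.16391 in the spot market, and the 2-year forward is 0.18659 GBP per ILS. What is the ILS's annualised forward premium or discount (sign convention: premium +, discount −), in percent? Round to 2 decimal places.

+6.92%

T = 2 years.
Period premium: (0.18659 − 0.16391)/0.16391 = 0.1383686.
Annualise by dividing by T: 0.1383686 / 2 = 0.069184 → 6.92%.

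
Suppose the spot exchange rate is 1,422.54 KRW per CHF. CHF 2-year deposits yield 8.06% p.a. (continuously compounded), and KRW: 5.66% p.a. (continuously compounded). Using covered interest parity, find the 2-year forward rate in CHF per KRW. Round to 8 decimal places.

T = 2 years.
Growth of 1 KRW over T: e^(0.0566×2) = 1.1198559.
Growth of 1 CHF over T: e^(0.0806×2) = 1.1749199.
So F = 1422.54 × 1.1198559 / 1.1749199 = 1355.871 (KRW/CHF).
Quoted the other way: 1/1355.871 = 0.00073753 CHF per KRW.

0.00073753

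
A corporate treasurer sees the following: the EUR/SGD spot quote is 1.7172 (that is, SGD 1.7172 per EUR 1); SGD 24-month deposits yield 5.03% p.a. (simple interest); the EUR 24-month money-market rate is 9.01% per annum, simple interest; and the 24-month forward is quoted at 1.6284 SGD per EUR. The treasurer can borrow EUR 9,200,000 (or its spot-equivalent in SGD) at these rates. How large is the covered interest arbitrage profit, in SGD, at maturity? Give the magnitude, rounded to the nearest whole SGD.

T = 2 years.
Invest the EUR and cover forward: 9,200,000 × 1.180200 × 1.6284 = SGD 17,680,906.66.
Convert at spot and invest in SGD: 9,200,000 × 1.7172 × 1.100600 = SGD 17,387,542.94.
The quoted forward overvalues EUR, so borrow SGD, buy EUR at spot, deposit the EUR at 9.01%, and sell the proceeds forward at 1.6284.
Profit = 17,680,906.66 − 17,387,542.94 = SGD 293,364.

SGD 293,364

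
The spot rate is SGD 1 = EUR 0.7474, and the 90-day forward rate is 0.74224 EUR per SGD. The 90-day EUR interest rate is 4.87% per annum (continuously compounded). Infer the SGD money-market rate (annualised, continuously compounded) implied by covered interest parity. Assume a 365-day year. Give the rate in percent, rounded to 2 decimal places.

T = 90/365 years.
F/S = 0.74224/0.7474 = 0.9930961 = (growth of EUR) / (growth of SGD).
The EUR side grows by e^(0.0487×90/365) = 1.0120806.
That pins the SGD growth at 1.0191165.
r = ln(1.0191165)/(90/365) = 0.076796 → 7.68%.

7.68%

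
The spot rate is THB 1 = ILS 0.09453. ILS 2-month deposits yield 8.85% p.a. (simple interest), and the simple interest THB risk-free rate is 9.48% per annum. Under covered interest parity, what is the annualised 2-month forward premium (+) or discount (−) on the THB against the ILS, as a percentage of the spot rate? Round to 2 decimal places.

T = 2/12 years.
No-arbitrage forward: 0.09453 × 1.014750 / 1.015800 = 0.09443229 ILS/THB.
(F − S)/S ÷ T = (0.09443229 − 0.09453)/0.09453/(2/12) = -0.006202 → -0.62%.

-0.62%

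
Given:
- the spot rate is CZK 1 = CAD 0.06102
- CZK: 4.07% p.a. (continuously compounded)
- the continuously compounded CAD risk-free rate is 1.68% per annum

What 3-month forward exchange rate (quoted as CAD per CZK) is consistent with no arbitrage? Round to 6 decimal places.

0.060656

T = 3/12 years.
CAD accumulates by e^(0.0168×3/12) = 1.0042088.
Growth of 1 CZK over T: e^(0.0407×3/12) = 1.0102269.
Forward (CAD per CZK) = 0.06102 × 1.0042088 / 1.0102269 = 0.06065649.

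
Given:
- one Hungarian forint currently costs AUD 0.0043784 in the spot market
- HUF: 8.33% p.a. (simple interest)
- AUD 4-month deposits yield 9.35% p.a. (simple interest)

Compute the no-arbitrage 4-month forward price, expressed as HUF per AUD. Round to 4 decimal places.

227.6409

T = 4/12 years.
AUD growth factor: 1 + 0.0935×4/12 = 1.031166667.
Growth of 1 HUF over T: 1 + 0.0833×4/12 = 1.027766667.
CIP: F = S · (grow AUD)/(grow HUF) = 0.0043784 × 1.031166667/1.027766667 = 0.00439288438 AUD per HUF.
Quoted the other way: 1/0.00439288438 = 227.6409 HUF per AUD.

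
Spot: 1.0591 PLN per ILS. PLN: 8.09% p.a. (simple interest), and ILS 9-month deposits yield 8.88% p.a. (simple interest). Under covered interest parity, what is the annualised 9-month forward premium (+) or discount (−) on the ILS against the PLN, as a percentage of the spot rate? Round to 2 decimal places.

T = 9/12 years.
CIP forward (PLN per ILS) = 1.0591 × 1.060675/1.066600 = 1.0532167.
Annualised premium = (F − S)/S × (1/T) = (1.0532167 − 1.0591)/1.0591 ÷ (9/12) = -0.74%.

-0.74%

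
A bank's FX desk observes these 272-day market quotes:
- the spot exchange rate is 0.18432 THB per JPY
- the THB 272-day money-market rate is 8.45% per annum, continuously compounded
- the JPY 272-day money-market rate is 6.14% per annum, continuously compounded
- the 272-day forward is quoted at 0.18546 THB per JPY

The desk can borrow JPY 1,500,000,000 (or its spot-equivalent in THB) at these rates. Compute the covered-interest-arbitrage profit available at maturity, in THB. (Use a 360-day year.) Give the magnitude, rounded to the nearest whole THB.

T = 272/360 years.
Route A — deposit JPY, sell forward: 1,500,000,000 × 1.04748401349 × 0.18546 = THB 291,399,577.71.
Route B — convert at spot, deposit THB: 1,500,000,000 × 0.18432 × 1.06592657506 = THB 294,707,379.47.
The quoted forward undervalues JPY, so borrow JPY, convert to THB at spot, deposit the THB at 8.45%, and buy JPY forward at 0.18546 to cover the loan.
The gap between the two covered legs is THB 3,307,802.

THB 3,307,802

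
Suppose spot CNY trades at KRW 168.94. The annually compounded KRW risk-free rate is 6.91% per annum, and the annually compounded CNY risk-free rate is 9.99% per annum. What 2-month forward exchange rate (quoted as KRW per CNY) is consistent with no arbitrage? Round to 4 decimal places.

168.1422

T = 2/12 years.
Growth of 1 KRW over T: (1 + 0.0691)^(2/12) = 1.011198434.
CNY accumulates by (1 + 0.0999)^(2/12) = 1.015996473.
Forward (KRW per CNY) = 168.94 × 1.011198434 / 1.015996473 = 168.142182.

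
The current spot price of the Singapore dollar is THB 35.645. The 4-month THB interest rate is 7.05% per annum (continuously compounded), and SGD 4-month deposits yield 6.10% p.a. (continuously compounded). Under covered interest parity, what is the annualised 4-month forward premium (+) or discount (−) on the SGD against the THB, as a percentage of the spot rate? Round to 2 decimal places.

T = 4/12 years.
CIP forward (THB per SGD) = 35.645 × 1.0237783/1.0205415 = 35.758053.
(F − S)/S ÷ T = (35.758053 − 35.645)/35.645/(4/12) = 0.009515 → 0.95%.

+0.95%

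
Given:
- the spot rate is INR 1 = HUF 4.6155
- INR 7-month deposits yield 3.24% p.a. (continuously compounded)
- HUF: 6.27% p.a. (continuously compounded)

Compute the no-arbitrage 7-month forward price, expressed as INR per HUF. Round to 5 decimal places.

0.21287

T = 7/12 years.
Growth of 1 HUF over T: e^(0.0627×7/12) = 1.0372521.
INR accumulates by e^(0.0324×7/12) = 1.0190797.
So F = 4.6155 × 1.0372521 / 1.0190797 = 4.697804 (HUF/INR).
Quoted the other way: 1/4.697804 = 0.21287 INR per HUF.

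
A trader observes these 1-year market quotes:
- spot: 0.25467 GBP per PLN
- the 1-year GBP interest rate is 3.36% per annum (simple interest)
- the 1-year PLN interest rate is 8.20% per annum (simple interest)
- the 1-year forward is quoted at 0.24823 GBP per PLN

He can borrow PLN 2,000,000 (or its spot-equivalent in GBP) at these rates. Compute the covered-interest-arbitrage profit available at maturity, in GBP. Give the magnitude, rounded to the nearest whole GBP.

GBP 10,716

T = 1 year.
Route A — deposit PLN, sell forward: 2,000,000 × 1.082000 × 0.24823 = GBP 537,169.72.
Route B — convert at spot, deposit GBP: 2,000,000 × 0.25467 × 1.033600 = GBP 526,453.82.
The quoted forward overvalues PLN, so borrow GBP, buy PLN at spot, deposit the PLN at 8.20%, and sell the proceeds forward at 0.24823.
Profit = 537,169.72 − 526,453.82 = GBP 10,716.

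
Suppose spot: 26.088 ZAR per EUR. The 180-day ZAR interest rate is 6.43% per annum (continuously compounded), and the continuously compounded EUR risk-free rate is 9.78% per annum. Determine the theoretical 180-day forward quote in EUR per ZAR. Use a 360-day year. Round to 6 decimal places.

0.038979

T = 180/360 years.
Growth of 1 ZAR over T: e^(0.0643×180/360) = 1.0326724.
EUR growth factor: e^(0.0978×180/360) = 1.0501153.
So F = 26.088 × 1.0326724 / 1.0501153 = 25.65467 (ZAR/EUR).
Invert for EUR per ZAR: 1 / 25.65467 = 0.038979.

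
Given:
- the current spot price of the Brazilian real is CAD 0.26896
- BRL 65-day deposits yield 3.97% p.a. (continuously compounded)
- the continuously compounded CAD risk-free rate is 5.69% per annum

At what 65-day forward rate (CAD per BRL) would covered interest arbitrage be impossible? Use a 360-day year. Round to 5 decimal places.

T = 65/360 years.
Growth of 1 CAD over T: e^(0.0569×65/360) = 1.0103266.
BRL growth factor: e^(0.0397×65/360) = 1.0071938.
Forward (CAD per BRL) = 0.26896 × 1.0103266 / 1.0071938 = 0.2697966.

0.26980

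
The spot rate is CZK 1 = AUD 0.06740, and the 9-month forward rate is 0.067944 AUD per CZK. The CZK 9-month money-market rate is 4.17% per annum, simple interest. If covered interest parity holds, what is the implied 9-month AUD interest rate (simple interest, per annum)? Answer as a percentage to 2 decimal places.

5.28%

T = 9/12 years.
CIP gives F = S · g_AUD/g_CZK, so g_AUD/g_CZK = 0.067944/0.0674 = 1.0080712.
CZK growth factor: 1 + 0.0417×9/12 = 1.031275.
Hence g_AUD = 1.0395986.
r = (1.0395986 − 1)/(9/12) = 0.052798 → 5.28%.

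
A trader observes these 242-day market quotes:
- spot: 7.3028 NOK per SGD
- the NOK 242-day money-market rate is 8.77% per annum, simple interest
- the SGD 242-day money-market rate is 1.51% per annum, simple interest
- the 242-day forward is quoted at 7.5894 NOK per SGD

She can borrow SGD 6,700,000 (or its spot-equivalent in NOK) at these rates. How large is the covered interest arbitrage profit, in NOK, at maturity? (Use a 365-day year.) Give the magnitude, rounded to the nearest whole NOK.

T = 242/365 years.
Invest the SGD and cover forward: 6,700,000 × 1.0100115068 × 7.5894 = NOK 51,358,054.91.
Convert at spot and invest in NOK: 6,700,000 × 7.3028 × 1.0581463014 = NOK 51,773,786.43.
The quoted forward undervalues SGD, so borrow SGD, convert to NOK at spot, deposit the NOK at 8.77%, and buy SGD forward at 7.5894 to cover the loan.
Arbitrage profit = |51,358,054.91 − 51,773,786.43| = NOK 415,732.

NOK 415,732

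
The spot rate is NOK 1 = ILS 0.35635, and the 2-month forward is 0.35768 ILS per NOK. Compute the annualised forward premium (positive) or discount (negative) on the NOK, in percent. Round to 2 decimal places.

+2.24%

T = 2/12 years.
NOK trades forward at +0.37323% vs spot over the period.
×(1/T) gives 2.24% p.a.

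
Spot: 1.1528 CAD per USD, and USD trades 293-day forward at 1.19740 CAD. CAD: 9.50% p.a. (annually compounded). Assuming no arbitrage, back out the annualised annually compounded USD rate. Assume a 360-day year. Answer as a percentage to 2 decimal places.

T = 293/360 years.
CIP gives F = S · g_CAD/g_USD, so g_CAD/g_USD = 1.1974/1.1528 = 1.0386884.
The CAD side grows by (1 + 0.0950)^(293/360) = 1.0766603.
Hence g_USD = 1.0365575.
r = 1.0365575^(360/293) − 1 = 0.045103 → 4.51%.

4.51%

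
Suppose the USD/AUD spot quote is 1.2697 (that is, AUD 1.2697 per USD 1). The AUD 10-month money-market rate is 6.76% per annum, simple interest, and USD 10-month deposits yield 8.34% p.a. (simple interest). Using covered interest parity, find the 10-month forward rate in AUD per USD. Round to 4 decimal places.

T = 10/12 years.
AUD growth factor: 1 + 0.0676×10/12 = 1.0563333.
USD accumulates by 1 + 0.0834×10/12 = 1.069500.
Forward (AUD per USD) = 1.2697 × 1.0563333 / 1.069500 = 1.254069.

1.2541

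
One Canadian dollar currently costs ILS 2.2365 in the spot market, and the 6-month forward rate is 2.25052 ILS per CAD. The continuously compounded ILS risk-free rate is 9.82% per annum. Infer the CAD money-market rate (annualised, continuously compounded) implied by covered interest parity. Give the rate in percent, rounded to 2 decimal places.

T = 6/12 years.
CIP gives F = S · g_ILS/g_CAD, so g_ILS/g_CAD = 2.25052/2.2365 = 1.0062687.
The ILS side grows by e^(0.0982×6/12) = 1.0503254.
So the CAD growth factor = 1.0437822.
r = ln(1.0437822)/(6/12) = 0.085702 → 8.57%.

8.57%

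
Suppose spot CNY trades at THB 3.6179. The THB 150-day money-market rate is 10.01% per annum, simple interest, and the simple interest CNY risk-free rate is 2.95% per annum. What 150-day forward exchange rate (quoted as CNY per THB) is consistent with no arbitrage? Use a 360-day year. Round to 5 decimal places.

0.26860

T = 150/360 years.
Growth of 1 THB over T: 1 + 0.1001×150/360 = 1.0417083.
Growth of 1 CNY over T: 1 + 0.0295×150/360 = 1.0122917.
Forward (THB per CNY) = 3.6179 × 1.0417083 / 1.0122917 = 3.723034.
Invert for CNY per THB: 1 / 3.723034 = 0.26860.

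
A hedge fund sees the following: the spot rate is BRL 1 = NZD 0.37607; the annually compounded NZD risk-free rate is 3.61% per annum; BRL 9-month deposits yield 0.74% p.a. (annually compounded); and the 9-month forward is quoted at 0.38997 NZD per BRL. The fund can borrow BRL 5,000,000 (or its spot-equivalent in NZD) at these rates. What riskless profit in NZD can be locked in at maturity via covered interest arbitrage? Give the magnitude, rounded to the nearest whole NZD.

T = 9/12 years.
Keep in BRL, deliver into the forward: 5,000,000·1.005544882·0.38997 = NZD 1,960,661.69.
Swap to NZD now, deposit: 5,000,000·0.37607·1.026954625 = NZD 1,931,034.13.
The quoted forward overvalues BRL, so borrow NZD, buy BRL at spot, deposit the BRL at 0.74%, and sell the proceeds forward at 0.38997.
Profit = 1,960,661.69 − 1,931,034.13 = NZD 29,628.

NZD 29,628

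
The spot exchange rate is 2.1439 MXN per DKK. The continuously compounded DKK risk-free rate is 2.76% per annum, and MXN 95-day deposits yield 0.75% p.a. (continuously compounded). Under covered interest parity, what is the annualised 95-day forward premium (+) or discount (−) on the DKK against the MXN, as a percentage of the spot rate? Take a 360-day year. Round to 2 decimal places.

T = 95/360 years.
F = S · g_MXN/g_DKK = 2.1439 × 1.0019811/1.0073099 = 2.1325585.
(F − S)/S ÷ T = (2.1325585 − 2.1439)/2.1439/(95/360) = -0.020047 → -2.00%.

-2.00%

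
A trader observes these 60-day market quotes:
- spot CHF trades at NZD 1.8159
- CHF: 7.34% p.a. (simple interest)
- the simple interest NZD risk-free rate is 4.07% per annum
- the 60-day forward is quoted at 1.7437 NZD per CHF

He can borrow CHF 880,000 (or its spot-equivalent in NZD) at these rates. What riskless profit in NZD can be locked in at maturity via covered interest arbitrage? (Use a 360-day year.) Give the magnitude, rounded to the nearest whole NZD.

T = 60/360 years.
Keep in CHF, deliver into the forward: 880,000·1.012233333·1.7437 = NZD 1,553,227.51.
Swap to NZD now, deposit: 880,000·1.8159·1.006783333 = NZD 1,608,831.71.
The quoted forward undervalues CHF, so borrow CHF, convert to NZD at spot, deposit the NZD at 4.07%, and buy CHF forward at 1.7437 to cover the loan.
The gap between the two covered legs is NZD 55,604.

NZD 55,604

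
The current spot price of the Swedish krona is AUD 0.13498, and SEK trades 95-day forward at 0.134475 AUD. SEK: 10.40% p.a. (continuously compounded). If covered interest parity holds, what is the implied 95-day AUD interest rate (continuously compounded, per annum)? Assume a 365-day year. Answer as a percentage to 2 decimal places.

T = 95/365 years.
CIP gives F = S · g_AUD/g_SEK, so g_AUD/g_SEK = 0.134475/0.13498 = 0.9962587.
The SEK side grows by e^(0.1040×95/365) = 1.0274382.
Hence g_AUD = 1.0235942.
Take logs: ln 1.0235942 / (95/365) = 0.089599, so 8.96%.

8.96%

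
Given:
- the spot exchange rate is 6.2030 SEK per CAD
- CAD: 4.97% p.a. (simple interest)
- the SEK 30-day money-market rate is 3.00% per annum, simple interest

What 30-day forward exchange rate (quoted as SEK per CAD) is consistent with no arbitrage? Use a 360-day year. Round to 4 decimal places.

T = 30/360 years.
SEK accumulates by 1 + 0.0300×30/360 = 1.002500.
CAD accumulates by 1 + 0.0497×30/360 = 1.0041417.
Forward (SEK per CAD) = 6.203 × 1.002500 / 1.0041417 = 6.192859.

6.1929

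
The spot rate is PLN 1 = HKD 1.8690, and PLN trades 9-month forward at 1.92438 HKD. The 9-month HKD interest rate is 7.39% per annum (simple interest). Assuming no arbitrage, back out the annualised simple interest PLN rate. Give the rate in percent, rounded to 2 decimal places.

T = 9/12 years.
CIP gives F = S · g_HKD/g_PLN, so g_HKD/g_PLN = 1.92438/1.869 = 1.0296308.
HKD growth factor: 1 + 0.0739×9/12 = 1.055425.
That pins the PLN growth at 1.0250519.
r = (1.0250519 − 1)/(9/12) = 0.033403 → 3.34%.

3.34%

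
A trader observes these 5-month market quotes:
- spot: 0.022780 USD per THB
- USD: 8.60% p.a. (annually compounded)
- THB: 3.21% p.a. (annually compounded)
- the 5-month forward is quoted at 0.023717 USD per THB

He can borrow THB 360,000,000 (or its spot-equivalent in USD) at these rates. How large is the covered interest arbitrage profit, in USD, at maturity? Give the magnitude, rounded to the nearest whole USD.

T = 5/12 years.
Keep in THB, deliver into the forward: 360,000,000·1.013251855·0.023717 = USD 8,651,265.93.
Swap to USD now, deposit: 360,000,000·0.022780·1.034973175 = USD 8,487,608.01.
The quoted forward overvalues THB, so borrow USD, buy THB at spot, deposit the THB at 3.21%, and sell the proceeds forward at 0.023717.
The gap between the two covered legs is USD 163,658.

USD 163,658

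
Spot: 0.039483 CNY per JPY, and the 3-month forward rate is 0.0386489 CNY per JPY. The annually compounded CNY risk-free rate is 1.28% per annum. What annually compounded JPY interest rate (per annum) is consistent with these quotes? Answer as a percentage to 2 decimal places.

T = 3/12 years.
CIP gives F = S · g_CNY/g_JPY, so g_CNY/g_JPY = 0.0386489/0.039483 = 0.9788745.
The CNY side grows by (1 + 0.0128)^(3/12) = 1.0031848.
That pins the JPY growth at 1.024835.
r = 1.024835^(12/3) − 1 = 0.103102 → 10.31%.

10.31%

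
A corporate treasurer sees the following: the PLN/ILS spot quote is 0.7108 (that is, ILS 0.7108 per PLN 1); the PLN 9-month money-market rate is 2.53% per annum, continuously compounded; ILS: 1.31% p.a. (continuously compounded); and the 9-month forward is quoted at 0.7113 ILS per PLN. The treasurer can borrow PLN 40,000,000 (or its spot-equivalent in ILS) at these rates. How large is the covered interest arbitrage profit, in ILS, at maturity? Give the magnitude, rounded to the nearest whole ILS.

T = 9/12 years.
Route A — deposit PLN, sell forward: 40,000,000 × 1.0191561694 × 0.7113 = ILS 28,997,031.33.
Route B — convert at spot, deposit ILS: 40,000,000 × 0.7108 × 1.0098734238 = ILS 28,712,721.19.
The quoted forward overvalues PLN, so borrow ILS, buy PLN at spot, deposit the PLN at 2.53%, and sell the proceeds forward at 0.7113.
Profit = 28,997,031.33 − 28,712,721.19 = ILS 284,310.

ILS 284,310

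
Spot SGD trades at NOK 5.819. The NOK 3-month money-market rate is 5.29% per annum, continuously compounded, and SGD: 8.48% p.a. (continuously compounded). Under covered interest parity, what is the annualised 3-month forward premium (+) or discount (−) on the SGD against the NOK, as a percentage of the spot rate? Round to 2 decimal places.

-3.18%

T = 3/12 years.
No-arbitrage forward: 5.819 × 1.0133128 / 1.0214263 = 5.772778 NOK/SGD.
(F − S)/S ÷ T = (5.772778 − 5.819)/5.819/(3/12) = -0.031773 → -3.18%.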